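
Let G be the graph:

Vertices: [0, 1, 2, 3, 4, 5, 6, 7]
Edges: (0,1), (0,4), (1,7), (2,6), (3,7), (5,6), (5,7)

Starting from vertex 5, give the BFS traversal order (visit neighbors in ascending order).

BFS from vertex 5 (neighbors processed in ascending order):
Visit order: 5, 6, 7, 2, 1, 3, 0, 4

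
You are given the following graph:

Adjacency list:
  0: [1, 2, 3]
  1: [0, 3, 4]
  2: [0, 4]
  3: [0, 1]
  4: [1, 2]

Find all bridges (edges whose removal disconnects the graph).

No bridges found. The graph is 2-edge-connected (no single edge removal disconnects it).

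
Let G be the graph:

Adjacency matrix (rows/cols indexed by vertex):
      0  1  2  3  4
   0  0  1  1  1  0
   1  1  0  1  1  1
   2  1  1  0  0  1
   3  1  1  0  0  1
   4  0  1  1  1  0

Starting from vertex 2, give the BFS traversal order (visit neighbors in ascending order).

BFS from vertex 2 (neighbors processed in ascending order):
Visit order: 2, 0, 1, 4, 3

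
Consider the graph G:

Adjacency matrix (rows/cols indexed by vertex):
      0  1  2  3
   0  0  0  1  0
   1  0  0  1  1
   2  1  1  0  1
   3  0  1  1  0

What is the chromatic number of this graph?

The graph has a maximum clique of size 3 (lower bound on chromatic number).
A valid 3-coloring: {0: 1, 1: 1, 2: 0, 3: 2}.
Chromatic number = 3.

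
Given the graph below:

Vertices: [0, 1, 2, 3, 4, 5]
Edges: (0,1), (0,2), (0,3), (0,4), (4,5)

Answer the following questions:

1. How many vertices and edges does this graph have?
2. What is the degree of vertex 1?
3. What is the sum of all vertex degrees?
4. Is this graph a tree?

Count: 6 vertices, 5 edges.
Vertex 1 has neighbors [0], degree = 1.
Handshaking lemma: 2 * 5 = 10.
A graph is a tree iff it is connected and has exactly n-1 edges. This graph is connected (all 6 vertices in one component) and has 6-1 = 5 edges. It is a tree.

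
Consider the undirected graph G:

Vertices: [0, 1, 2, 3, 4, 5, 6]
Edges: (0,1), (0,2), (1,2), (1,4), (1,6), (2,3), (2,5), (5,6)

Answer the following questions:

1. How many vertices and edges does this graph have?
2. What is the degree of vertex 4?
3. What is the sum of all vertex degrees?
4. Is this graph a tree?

Count: 7 vertices, 8 edges.
Vertex 4 has neighbors [1], degree = 1.
Handshaking lemma: 2 * 8 = 16.
A tree on 7 vertices has 6 edges. This graph has 8 edges (2 extra). Not a tree.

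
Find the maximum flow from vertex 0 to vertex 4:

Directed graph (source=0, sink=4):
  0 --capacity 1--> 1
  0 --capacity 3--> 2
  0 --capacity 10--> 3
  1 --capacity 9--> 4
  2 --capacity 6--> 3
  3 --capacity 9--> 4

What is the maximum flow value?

Computing max flow:
  Flow on (0->1): 1/1
  Flow on (0->3): 9/10
  Flow on (1->4): 1/9
  Flow on (3->4): 9/9
Maximum flow = 10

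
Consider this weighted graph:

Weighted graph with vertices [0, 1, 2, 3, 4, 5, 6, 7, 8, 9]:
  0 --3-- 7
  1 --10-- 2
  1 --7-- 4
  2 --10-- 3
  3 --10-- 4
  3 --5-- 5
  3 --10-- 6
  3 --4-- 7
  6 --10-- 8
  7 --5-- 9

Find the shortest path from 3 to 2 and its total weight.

Using Dijkstra's algorithm from vertex 3:
Shortest path: 3 -> 2
Total weight: 10 = 10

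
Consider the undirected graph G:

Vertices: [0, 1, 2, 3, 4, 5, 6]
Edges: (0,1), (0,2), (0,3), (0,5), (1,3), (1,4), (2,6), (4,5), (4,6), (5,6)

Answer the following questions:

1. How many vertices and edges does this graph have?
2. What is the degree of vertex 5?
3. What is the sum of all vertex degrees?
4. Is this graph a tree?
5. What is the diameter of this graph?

Count: 7 vertices, 10 edges.
Vertex 5 has neighbors [0, 4, 6], degree = 3.
Handshaking lemma: 2 * 10 = 20.
A tree on 7 vertices has 6 edges. This graph has 10 edges (4 extra). Not a tree.
Diameter (longest shortest path) = 3.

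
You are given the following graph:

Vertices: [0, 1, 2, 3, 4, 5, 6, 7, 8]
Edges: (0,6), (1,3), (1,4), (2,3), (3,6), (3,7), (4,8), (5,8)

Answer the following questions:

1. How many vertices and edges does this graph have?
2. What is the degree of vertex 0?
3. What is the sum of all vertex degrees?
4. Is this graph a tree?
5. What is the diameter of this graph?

Count: 9 vertices, 8 edges.
Vertex 0 has neighbors [6], degree = 1.
Handshaking lemma: 2 * 8 = 16.
A graph is a tree iff it is connected and has exactly n-1 edges. This graph is connected (all 9 vertices in one component) and has 9-1 = 8 edges. It is a tree.
Diameter (longest shortest path) = 6.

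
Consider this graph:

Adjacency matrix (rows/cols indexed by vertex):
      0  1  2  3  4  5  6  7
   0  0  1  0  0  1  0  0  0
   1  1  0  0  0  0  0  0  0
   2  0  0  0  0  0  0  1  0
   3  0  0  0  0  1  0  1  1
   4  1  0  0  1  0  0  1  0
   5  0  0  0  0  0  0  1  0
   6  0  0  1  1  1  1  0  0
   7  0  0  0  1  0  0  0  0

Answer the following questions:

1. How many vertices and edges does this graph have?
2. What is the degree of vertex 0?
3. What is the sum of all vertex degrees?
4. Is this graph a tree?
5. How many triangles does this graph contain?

Count: 8 vertices, 8 edges.
Vertex 0 has neighbors [1, 4], degree = 2.
Handshaking lemma: 2 * 8 = 16.
A tree on 8 vertices has 7 edges. This graph has 8 edges (1 extra). Not a tree.
Number of triangles = 1.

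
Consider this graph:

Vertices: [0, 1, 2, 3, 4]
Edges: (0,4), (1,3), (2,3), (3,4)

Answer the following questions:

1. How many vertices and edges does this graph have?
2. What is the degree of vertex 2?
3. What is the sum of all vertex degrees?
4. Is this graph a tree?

Count: 5 vertices, 4 edges.
Vertex 2 has neighbors [3], degree = 1.
Handshaking lemma: 2 * 4 = 8.
A graph is a tree iff it is connected and has exactly n-1 edges. This graph is connected (all 5 vertices in one component) and has 5-1 = 4 edges. It is a tree.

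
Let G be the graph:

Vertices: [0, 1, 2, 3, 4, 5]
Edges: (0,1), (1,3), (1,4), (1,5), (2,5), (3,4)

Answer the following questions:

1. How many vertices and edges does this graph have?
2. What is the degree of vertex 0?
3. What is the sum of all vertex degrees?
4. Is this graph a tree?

Count: 6 vertices, 6 edges.
Vertex 0 has neighbors [1], degree = 1.
Handshaking lemma: 2 * 6 = 12.
A tree on 6 vertices has 5 edges. This graph has 6 edges (1 extra). Not a tree.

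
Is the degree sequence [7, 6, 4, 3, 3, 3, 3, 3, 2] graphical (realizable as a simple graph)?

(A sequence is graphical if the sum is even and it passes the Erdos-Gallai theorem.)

Sum of degrees = 34. Sum is even and passes Erdos-Gallai. The sequence IS graphical.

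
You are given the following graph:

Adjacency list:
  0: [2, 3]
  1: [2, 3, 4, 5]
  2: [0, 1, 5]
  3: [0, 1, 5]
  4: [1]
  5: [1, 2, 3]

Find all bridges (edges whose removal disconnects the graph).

A bridge is an edge whose removal increases the number of connected components.
Bridges found: (1,4)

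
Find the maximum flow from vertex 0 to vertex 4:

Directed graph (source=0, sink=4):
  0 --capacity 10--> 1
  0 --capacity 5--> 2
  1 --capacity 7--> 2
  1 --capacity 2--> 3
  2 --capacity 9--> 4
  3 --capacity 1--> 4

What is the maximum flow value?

Computing max flow:
  Flow on (0->1): 8/10
  Flow on (0->2): 2/5
  Flow on (1->2): 7/7
  Flow on (1->3): 1/2
  Flow on (2->4): 9/9
  Flow on (3->4): 1/1
Maximum flow = 10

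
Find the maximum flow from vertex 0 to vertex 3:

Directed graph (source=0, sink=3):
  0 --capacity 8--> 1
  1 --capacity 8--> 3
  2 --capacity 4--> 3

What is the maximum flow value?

Computing max flow:
  Flow on (0->1): 8/8
  Flow on (1->3): 8/8
Maximum flow = 8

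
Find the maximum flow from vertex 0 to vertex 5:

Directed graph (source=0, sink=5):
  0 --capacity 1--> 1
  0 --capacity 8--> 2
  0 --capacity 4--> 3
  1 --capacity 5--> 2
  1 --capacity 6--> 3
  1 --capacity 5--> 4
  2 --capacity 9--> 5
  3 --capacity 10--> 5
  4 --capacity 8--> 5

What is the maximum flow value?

Computing max flow:
  Flow on (0->1): 1/1
  Flow on (0->2): 8/8
  Flow on (0->3): 4/4
  Flow on (1->2): 1/5
  Flow on (2->5): 9/9
  Flow on (3->5): 4/10
Maximum flow = 13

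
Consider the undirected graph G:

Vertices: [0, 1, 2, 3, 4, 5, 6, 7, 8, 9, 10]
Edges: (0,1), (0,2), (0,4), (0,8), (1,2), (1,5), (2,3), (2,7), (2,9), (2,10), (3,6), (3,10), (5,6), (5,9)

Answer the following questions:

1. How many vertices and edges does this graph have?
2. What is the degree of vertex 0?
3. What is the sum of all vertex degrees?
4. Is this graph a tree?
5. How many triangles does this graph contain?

Count: 11 vertices, 14 edges.
Vertex 0 has neighbors [1, 2, 4, 8], degree = 4.
Handshaking lemma: 2 * 14 = 28.
A tree on 11 vertices has 10 edges. This graph has 14 edges (4 extra). Not a tree.
Number of triangles = 2.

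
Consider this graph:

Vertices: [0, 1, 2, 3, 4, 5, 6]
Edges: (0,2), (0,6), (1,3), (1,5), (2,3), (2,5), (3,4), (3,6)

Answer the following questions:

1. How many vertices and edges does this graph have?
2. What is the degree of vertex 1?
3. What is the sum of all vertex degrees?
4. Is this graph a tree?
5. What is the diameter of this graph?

Count: 7 vertices, 8 edges.
Vertex 1 has neighbors [3, 5], degree = 2.
Handshaking lemma: 2 * 8 = 16.
A tree on 7 vertices has 6 edges. This graph has 8 edges (2 extra). Not a tree.
Diameter (longest shortest path) = 3.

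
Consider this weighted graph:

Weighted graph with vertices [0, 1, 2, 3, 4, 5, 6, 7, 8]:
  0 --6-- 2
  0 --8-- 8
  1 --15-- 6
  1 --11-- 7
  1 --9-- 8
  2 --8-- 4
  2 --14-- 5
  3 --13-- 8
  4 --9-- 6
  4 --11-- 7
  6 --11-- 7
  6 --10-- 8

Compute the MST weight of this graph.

Applying Kruskal's algorithm (sort edges by weight, add if no cycle):
  Add (0,2) w=6
  Add (0,8) w=8
  Add (2,4) w=8
  Add (1,8) w=9
  Add (4,6) w=9
  Skip (6,8) w=10 (creates cycle)
  Add (1,7) w=11
  Skip (4,7) w=11 (creates cycle)
  Skip (6,7) w=11 (creates cycle)
  Add (3,8) w=13
  Add (2,5) w=14
  Skip (1,6) w=15 (creates cycle)
MST weight = 78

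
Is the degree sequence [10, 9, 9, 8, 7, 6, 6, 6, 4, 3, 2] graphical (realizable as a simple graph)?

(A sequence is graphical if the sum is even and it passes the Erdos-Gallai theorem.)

Sum of degrees = 70. Sum is even and passes Erdos-Gallai. The sequence IS graphical.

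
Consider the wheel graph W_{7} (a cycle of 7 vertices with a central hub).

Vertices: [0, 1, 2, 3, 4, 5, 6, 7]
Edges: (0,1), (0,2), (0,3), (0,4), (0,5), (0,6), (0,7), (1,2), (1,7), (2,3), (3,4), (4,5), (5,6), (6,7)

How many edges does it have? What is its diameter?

Wheel graph W_{7}: 7 cycle edges + 7 spoke edges = 14 edges.
The hub is distance 1 from all cycle vertices. Max distance between cycle vertices through hub is 2.
Diameter = 2.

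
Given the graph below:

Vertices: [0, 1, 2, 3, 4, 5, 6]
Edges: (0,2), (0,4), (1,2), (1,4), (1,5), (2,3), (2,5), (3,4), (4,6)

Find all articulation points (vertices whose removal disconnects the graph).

An articulation point is a vertex whose removal disconnects the graph.
Articulation points: [4]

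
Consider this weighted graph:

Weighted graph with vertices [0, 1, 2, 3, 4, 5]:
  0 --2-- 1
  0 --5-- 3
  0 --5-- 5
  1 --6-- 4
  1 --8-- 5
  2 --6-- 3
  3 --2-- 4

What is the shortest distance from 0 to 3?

Using Dijkstra's algorithm from vertex 0:
Shortest path: 0 -> 3
Total weight: 5 = 5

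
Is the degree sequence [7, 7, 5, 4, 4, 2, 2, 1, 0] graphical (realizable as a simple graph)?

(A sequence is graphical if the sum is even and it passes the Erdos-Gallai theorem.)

Sum of degrees = 32. Sum is even but fails Erdos-Gallai. The sequence is NOT graphical.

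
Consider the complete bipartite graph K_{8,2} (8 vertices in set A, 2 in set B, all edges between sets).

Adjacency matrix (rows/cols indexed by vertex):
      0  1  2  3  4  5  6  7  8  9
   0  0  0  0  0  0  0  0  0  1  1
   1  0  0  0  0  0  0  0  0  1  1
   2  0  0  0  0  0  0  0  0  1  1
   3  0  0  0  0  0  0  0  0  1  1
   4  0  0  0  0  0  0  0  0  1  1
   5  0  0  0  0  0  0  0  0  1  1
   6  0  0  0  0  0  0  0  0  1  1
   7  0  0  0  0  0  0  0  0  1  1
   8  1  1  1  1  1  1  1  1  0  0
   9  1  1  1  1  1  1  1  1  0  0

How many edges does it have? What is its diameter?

K_{8,2} has 8 * 2 = 16 edges.
Any vertex reaches any opposite-side vertex in 1 step; same-side vertices reach in 2 steps via any opposite-side vertex.
Diameter = 2.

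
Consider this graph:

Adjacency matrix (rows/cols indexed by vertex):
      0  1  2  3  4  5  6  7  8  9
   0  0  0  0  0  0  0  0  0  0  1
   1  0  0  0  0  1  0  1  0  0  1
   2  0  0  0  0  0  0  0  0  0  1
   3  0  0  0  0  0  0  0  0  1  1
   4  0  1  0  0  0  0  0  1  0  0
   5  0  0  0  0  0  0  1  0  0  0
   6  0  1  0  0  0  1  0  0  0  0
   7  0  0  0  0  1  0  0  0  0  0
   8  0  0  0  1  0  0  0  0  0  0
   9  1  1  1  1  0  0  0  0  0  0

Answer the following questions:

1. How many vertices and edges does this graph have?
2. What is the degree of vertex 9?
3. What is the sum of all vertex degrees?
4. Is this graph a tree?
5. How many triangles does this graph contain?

Count: 10 vertices, 9 edges.
Vertex 9 has neighbors [0, 1, 2, 3], degree = 4.
Handshaking lemma: 2 * 9 = 18.
A graph is a tree iff it is connected and has exactly n-1 edges. This graph is connected (all 10 vertices in one component) and has 10-1 = 9 edges. It is a tree.
Number of triangles = 0.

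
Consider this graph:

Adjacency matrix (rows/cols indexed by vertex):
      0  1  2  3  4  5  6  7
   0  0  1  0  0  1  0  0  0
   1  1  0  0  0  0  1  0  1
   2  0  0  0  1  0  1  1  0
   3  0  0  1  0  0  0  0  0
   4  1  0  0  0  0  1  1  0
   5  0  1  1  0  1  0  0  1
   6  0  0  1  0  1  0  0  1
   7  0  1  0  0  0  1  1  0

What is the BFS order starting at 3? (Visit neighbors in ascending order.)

BFS from vertex 3 (neighbors processed in ascending order):
Visit order: 3, 2, 5, 6, 1, 4, 7, 0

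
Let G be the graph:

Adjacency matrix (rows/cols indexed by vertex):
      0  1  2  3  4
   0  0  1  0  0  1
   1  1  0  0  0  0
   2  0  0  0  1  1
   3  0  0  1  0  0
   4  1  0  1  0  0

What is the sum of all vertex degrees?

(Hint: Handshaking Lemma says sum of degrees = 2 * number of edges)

Count edges: 4 edges.
By Handshaking Lemma: sum of degrees = 2 * 4 = 8.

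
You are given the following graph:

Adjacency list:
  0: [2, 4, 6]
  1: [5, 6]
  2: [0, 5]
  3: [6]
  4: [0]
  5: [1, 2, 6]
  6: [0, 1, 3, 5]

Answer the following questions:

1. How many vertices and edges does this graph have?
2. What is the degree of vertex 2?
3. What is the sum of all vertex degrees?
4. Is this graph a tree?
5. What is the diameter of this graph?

Count: 7 vertices, 8 edges.
Vertex 2 has neighbors [0, 5], degree = 2.
Handshaking lemma: 2 * 8 = 16.
A tree on 7 vertices has 6 edges. This graph has 8 edges (2 extra). Not a tree.
Diameter (longest shortest path) = 3.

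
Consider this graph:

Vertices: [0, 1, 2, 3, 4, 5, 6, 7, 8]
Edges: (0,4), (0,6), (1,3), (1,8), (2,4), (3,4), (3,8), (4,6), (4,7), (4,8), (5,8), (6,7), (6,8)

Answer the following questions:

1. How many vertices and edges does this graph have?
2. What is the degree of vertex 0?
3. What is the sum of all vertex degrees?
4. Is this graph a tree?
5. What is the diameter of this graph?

Count: 9 vertices, 13 edges.
Vertex 0 has neighbors [4, 6], degree = 2.
Handshaking lemma: 2 * 13 = 26.
A tree on 9 vertices has 8 edges. This graph has 13 edges (5 extra). Not a tree.
Diameter (longest shortest path) = 3.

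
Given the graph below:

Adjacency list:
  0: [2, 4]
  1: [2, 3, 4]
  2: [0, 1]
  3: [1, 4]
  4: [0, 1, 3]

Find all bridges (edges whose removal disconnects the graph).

No bridges found. The graph is 2-edge-connected (no single edge removal disconnects it).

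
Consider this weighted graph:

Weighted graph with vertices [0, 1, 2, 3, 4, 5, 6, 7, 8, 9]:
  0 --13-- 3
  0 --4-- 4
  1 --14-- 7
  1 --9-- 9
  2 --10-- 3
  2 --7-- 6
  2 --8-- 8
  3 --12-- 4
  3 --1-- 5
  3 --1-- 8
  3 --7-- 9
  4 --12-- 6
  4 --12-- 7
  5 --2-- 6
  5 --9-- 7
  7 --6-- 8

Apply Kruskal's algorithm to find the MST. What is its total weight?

Applying Kruskal's algorithm (sort edges by weight, add if no cycle):
  Add (3,5) w=1
  Add (3,8) w=1
  Add (5,6) w=2
  Add (0,4) w=4
  Add (7,8) w=6
  Add (2,6) w=7
  Add (3,9) w=7
  Skip (2,8) w=8 (creates cycle)
  Add (1,9) w=9
  Skip (5,7) w=9 (creates cycle)
  Skip (2,3) w=10 (creates cycle)
  Add (3,4) w=12
  Skip (4,6) w=12 (creates cycle)
  Skip (4,7) w=12 (creates cycle)
  Skip (0,3) w=13 (creates cycle)
  Skip (1,7) w=14 (creates cycle)
MST weight = 49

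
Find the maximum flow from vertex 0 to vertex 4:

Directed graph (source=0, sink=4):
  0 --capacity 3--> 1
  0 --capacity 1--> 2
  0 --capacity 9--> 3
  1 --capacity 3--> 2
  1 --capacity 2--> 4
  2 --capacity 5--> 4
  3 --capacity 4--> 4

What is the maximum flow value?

Computing max flow:
  Flow on (0->1): 3/3
  Flow on (0->2): 1/1
  Flow on (0->3): 4/9
  Flow on (1->2): 1/3
  Flow on (1->4): 2/2
  Flow on (2->4): 2/5
  Flow on (3->4): 4/4
Maximum flow = 8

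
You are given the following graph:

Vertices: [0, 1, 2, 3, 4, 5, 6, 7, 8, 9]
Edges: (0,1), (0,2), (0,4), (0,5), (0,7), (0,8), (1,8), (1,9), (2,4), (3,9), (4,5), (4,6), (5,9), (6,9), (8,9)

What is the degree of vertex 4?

Vertex 4 has neighbors [0, 2, 5, 6], so deg(4) = 4.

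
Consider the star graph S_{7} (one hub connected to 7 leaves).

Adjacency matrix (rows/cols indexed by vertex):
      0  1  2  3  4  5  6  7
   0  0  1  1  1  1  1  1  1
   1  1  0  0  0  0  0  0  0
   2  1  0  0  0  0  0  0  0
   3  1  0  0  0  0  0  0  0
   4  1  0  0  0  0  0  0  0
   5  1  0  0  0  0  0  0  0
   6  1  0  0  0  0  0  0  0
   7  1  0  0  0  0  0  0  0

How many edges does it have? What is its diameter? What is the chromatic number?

Star graph S_{7}: the hub connects to all 7 leaves.
Edges = 7.
Diameter = 2 (any leaf to hub is 1, leaf to leaf through hub is 2).
Star graphs are bipartite (hub vs leaves), so chromatic number = 2.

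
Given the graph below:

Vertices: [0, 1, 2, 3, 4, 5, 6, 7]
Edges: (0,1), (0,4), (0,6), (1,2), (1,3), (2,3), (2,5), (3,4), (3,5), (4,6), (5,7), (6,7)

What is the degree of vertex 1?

Vertex 1 has neighbors [0, 2, 3], so deg(1) = 3.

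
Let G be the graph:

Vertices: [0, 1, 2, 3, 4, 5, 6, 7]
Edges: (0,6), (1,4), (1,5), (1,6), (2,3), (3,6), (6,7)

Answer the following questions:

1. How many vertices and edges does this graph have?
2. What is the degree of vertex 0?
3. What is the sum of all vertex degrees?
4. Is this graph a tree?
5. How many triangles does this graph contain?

Count: 8 vertices, 7 edges.
Vertex 0 has neighbors [6], degree = 1.
Handshaking lemma: 2 * 7 = 14.
A graph is a tree iff it is connected and has exactly n-1 edges. This graph is connected (all 8 vertices in one component) and has 8-1 = 7 edges. It is a tree.
Number of triangles = 0.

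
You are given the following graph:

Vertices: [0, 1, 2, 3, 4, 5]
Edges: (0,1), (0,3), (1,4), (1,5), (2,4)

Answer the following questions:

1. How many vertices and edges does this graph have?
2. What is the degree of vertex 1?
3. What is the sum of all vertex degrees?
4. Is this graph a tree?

Count: 6 vertices, 5 edges.
Vertex 1 has neighbors [0, 4, 5], degree = 3.
Handshaking lemma: 2 * 5 = 10.
A graph is a tree iff it is connected and has exactly n-1 edges. This graph is connected (all 6 vertices in one component) and has 6-1 = 5 edges. It is a tree.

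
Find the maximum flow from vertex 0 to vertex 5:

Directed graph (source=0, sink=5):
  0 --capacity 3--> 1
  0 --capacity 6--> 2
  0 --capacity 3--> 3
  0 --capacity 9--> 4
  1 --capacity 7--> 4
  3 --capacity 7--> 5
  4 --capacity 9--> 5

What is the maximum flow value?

Computing max flow:
  Flow on (0->1): 3/3
  Flow on (0->3): 3/3
  Flow on (0->4): 6/9
  Flow on (1->4): 3/7
  Flow on (3->5): 3/7
  Flow on (4->5): 9/9
Maximum flow = 12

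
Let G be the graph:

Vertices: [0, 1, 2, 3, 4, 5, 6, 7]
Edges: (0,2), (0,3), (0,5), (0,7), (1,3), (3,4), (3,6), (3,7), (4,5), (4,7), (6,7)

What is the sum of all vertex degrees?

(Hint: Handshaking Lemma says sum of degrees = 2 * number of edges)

Count edges: 11 edges.
By Handshaking Lemma: sum of degrees = 2 * 11 = 22.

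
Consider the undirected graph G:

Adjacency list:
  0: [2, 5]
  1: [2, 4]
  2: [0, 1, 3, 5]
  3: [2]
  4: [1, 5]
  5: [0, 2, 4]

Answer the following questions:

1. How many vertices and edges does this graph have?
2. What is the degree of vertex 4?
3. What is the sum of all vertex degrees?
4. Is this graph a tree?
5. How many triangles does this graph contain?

Count: 6 vertices, 7 edges.
Vertex 4 has neighbors [1, 5], degree = 2.
Handshaking lemma: 2 * 7 = 14.
A tree on 6 vertices has 5 edges. This graph has 7 edges (2 extra). Not a tree.
Number of triangles = 1.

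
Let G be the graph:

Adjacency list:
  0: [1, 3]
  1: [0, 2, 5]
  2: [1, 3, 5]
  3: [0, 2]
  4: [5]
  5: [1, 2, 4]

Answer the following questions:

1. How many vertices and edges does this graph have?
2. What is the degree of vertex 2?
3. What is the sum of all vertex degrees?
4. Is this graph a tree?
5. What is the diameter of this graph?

Count: 6 vertices, 7 edges.
Vertex 2 has neighbors [1, 3, 5], degree = 3.
Handshaking lemma: 2 * 7 = 14.
A tree on 6 vertices has 5 edges. This graph has 7 edges (2 extra). Not a tree.
Diameter (longest shortest path) = 3.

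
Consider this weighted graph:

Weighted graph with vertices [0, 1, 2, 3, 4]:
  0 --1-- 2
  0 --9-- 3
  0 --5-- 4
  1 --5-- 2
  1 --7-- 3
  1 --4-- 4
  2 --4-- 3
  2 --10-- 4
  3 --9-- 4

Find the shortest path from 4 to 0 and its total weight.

Using Dijkstra's algorithm from vertex 4:
Shortest path: 4 -> 0
Total weight: 5 = 5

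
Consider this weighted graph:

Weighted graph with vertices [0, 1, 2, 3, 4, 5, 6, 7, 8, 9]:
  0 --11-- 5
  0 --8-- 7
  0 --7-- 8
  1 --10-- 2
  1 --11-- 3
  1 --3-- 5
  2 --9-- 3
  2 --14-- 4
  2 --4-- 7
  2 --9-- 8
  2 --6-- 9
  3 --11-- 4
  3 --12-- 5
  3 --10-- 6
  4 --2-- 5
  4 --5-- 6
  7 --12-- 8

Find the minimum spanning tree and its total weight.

Applying Kruskal's algorithm (sort edges by weight, add if no cycle):
  Add (4,5) w=2
  Add (1,5) w=3
  Add (2,7) w=4
  Add (4,6) w=5
  Add (2,9) w=6
  Add (0,8) w=7
  Add (0,7) w=8
  Skip (2,8) w=9 (creates cycle)
  Add (2,3) w=9
  Add (1,2) w=10
  Skip (3,6) w=10 (creates cycle)
  Skip (0,5) w=11 (creates cycle)
  Skip (1,3) w=11 (creates cycle)
  Skip (3,4) w=11 (creates cycle)
  Skip (3,5) w=12 (creates cycle)
  Skip (7,8) w=12 (creates cycle)
  Skip (2,4) w=14 (creates cycle)
MST weight = 54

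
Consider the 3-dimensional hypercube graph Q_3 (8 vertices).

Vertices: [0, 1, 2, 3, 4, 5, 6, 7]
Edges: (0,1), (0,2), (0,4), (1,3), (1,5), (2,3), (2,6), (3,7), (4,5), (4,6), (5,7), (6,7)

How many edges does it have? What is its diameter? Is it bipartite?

The 3-dimensional hypercube Q_3 has 8 vertices and each vertex has degree 3.
Total edges = 8 * 3 / 2 = 12.
Diameter = 3 (max Hamming distance between binary labels).
Hypercubes are bipartite (partition by parity of binary representation).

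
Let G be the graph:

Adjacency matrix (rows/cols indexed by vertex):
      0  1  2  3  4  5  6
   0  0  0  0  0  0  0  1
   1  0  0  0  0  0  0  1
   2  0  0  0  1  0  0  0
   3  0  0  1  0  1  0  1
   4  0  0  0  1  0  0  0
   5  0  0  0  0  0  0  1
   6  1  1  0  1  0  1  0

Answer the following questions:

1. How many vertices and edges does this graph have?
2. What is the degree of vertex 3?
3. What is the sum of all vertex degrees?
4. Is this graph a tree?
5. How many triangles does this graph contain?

Count: 7 vertices, 6 edges.
Vertex 3 has neighbors [2, 4, 6], degree = 3.
Handshaking lemma: 2 * 6 = 12.
A graph is a tree iff it is connected and has exactly n-1 edges. This graph is connected (all 7 vertices in one component) and has 7-1 = 6 edges. It is a tree.
Number of triangles = 0.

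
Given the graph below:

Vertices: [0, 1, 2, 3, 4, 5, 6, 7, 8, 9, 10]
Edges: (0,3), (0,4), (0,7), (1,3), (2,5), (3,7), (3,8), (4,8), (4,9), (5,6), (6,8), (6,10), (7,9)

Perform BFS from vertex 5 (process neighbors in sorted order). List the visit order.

BFS from vertex 5 (neighbors processed in ascending order):
Visit order: 5, 2, 6, 8, 10, 3, 4, 0, 1, 7, 9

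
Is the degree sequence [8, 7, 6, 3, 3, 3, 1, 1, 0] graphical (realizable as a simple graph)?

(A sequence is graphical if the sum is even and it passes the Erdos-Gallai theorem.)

Sum of degrees = 32. Sum is even but fails Erdos-Gallai. The sequence is NOT graphical.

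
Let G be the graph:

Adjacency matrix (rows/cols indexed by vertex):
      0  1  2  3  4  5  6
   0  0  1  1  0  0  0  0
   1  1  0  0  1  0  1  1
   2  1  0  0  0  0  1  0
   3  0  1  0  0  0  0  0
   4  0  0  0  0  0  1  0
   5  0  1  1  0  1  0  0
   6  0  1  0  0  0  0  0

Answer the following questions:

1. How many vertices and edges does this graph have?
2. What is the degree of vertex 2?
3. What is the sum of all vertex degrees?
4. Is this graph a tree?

Count: 7 vertices, 7 edges.
Vertex 2 has neighbors [0, 5], degree = 2.
Handshaking lemma: 2 * 7 = 14.
A tree on 7 vertices has 6 edges. This graph has 7 edges (1 extra). Not a tree.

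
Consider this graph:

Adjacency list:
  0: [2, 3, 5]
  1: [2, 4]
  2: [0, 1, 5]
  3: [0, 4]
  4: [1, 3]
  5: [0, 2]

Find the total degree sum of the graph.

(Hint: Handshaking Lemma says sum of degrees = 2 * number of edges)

Count edges: 7 edges.
By Handshaking Lemma: sum of degrees = 2 * 7 = 14.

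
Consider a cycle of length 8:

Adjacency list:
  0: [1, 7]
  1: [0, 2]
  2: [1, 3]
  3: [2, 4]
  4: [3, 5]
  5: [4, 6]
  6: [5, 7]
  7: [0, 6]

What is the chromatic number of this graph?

This is an even cycle (C_8). Even cycles are bipartite.
Chromatic number = 2.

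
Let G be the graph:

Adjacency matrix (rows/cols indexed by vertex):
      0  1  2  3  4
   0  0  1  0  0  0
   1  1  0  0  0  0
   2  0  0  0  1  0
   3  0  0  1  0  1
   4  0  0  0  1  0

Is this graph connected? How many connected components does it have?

Checking connectivity: the graph has 2 connected component(s).
Components: [[0, 1], [2, 3, 4]]. The graph is NOT connected.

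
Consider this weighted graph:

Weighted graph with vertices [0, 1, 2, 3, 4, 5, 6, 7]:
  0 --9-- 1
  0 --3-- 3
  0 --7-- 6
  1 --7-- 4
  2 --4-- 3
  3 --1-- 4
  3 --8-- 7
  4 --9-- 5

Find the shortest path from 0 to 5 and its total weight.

Using Dijkstra's algorithm from vertex 0:
Shortest path: 0 -> 3 -> 4 -> 5
Total weight: 3 + 1 + 9 = 13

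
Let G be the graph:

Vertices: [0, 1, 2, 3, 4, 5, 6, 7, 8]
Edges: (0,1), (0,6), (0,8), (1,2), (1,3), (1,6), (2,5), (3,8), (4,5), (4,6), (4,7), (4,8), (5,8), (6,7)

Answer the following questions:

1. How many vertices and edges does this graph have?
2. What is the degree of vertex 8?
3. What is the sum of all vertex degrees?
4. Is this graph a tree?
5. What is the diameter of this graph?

Count: 9 vertices, 14 edges.
Vertex 8 has neighbors [0, 3, 4, 5], degree = 4.
Handshaking lemma: 2 * 14 = 28.
A tree on 9 vertices has 8 edges. This graph has 14 edges (6 extra). Not a tree.
Diameter (longest shortest path) = 3.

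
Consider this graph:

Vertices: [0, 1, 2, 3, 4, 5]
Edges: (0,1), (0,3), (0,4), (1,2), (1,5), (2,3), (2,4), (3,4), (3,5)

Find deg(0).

Vertex 0 has neighbors [1, 3, 4], so deg(0) = 3.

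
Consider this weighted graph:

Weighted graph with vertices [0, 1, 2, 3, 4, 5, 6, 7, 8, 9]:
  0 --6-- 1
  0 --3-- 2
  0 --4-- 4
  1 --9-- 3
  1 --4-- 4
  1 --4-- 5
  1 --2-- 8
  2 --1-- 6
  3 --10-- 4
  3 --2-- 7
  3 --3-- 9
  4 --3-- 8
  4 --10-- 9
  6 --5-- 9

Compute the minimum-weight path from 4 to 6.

Using Dijkstra's algorithm from vertex 4:
Shortest path: 4 -> 0 -> 2 -> 6
Total weight: 4 + 3 + 1 = 8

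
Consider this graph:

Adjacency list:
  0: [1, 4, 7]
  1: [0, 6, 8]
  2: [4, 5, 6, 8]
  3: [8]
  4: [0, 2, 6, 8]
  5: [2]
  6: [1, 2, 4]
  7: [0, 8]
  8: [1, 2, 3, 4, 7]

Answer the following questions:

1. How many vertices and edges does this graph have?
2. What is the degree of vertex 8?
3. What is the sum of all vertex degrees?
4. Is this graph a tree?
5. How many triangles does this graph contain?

Count: 9 vertices, 13 edges.
Vertex 8 has neighbors [1, 2, 3, 4, 7], degree = 5.
Handshaking lemma: 2 * 13 = 26.
A tree on 9 vertices has 8 edges. This graph has 13 edges (5 extra). Not a tree.
Number of triangles = 2.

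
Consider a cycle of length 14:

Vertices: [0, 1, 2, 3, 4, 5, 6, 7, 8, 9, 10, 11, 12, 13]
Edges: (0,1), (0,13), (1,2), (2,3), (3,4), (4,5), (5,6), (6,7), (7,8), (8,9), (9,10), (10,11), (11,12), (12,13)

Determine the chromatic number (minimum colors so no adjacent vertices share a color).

This is an even cycle (C_14). Even cycles are bipartite.
Chromatic number = 2.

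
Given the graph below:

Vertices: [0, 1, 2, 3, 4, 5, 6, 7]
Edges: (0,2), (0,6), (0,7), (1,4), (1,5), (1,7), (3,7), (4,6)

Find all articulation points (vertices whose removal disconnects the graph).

An articulation point is a vertex whose removal disconnects the graph.
Articulation points: [0, 1, 7]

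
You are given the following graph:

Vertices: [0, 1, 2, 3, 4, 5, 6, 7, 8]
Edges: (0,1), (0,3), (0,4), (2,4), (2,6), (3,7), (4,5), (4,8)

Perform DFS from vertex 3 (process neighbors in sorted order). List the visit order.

DFS from vertex 3 (neighbors processed in ascending order):
Visit order: 3, 0, 1, 4, 2, 6, 5, 8, 7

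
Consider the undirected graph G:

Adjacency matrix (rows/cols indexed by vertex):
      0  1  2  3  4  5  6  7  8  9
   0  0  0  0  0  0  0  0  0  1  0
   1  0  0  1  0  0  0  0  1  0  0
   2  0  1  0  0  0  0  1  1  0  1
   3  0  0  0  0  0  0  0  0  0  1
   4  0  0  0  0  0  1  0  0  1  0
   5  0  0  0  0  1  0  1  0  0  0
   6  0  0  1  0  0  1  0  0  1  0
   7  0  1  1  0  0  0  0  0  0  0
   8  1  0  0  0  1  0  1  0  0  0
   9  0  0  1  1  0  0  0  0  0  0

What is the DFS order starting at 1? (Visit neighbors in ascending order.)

DFS from vertex 1 (neighbors processed in ascending order):
Visit order: 1, 2, 6, 5, 4, 8, 0, 7, 9, 3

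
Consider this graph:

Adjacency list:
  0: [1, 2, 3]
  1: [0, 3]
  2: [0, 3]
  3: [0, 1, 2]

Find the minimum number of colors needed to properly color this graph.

The graph has a maximum clique of size 3 (lower bound on chromatic number).
A valid 3-coloring: {0: 0, 1: 2, 2: 2, 3: 1}.
Chromatic number = 3.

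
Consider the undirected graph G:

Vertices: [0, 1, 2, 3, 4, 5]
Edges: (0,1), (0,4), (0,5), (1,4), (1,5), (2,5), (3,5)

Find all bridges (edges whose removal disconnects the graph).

A bridge is an edge whose removal increases the number of connected components.
Bridges found: (2,5), (3,5)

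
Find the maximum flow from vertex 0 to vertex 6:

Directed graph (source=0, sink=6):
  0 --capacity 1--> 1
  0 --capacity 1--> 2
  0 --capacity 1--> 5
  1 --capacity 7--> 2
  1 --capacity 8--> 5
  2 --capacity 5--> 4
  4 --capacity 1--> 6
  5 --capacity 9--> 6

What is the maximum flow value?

Computing max flow:
  Flow on (0->1): 1/1
  Flow on (0->2): 1/1
  Flow on (0->5): 1/1
  Flow on (1->5): 1/8
  Flow on (2->4): 1/5
  Flow on (4->6): 1/1
  Flow on (5->6): 2/9
Maximum flow = 3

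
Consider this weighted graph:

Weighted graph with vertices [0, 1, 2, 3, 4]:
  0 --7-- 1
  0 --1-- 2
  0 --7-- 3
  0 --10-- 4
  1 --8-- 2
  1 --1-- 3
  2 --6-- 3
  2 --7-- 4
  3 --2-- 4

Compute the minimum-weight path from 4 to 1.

Using Dijkstra's algorithm from vertex 4:
Shortest path: 4 -> 3 -> 1
Total weight: 2 + 1 = 3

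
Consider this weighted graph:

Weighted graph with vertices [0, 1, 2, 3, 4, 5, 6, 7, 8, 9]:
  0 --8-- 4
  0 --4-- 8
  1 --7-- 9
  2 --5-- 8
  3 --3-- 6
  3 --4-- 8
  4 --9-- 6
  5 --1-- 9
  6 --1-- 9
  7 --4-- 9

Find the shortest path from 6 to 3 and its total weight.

Using Dijkstra's algorithm from vertex 6:
Shortest path: 6 -> 3
Total weight: 3 = 3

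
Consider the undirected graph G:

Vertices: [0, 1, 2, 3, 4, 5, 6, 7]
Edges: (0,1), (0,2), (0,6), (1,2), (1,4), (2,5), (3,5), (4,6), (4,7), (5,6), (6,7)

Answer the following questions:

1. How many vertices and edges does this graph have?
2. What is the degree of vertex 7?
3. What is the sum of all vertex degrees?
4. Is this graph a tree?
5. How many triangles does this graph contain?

Count: 8 vertices, 11 edges.
Vertex 7 has neighbors [4, 6], degree = 2.
Handshaking lemma: 2 * 11 = 22.
A tree on 8 vertices has 7 edges. This graph has 11 edges (4 extra). Not a tree.
Number of triangles = 2.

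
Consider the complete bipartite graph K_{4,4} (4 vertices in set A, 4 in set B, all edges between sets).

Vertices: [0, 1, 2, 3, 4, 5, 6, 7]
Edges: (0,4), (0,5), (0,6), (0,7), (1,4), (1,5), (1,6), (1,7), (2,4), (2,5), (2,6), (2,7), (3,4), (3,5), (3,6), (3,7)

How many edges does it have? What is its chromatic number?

K_{4,4} has 4 * 4 = 16 edges.
Bipartite graphs have chromatic number 2 (color each partition differently).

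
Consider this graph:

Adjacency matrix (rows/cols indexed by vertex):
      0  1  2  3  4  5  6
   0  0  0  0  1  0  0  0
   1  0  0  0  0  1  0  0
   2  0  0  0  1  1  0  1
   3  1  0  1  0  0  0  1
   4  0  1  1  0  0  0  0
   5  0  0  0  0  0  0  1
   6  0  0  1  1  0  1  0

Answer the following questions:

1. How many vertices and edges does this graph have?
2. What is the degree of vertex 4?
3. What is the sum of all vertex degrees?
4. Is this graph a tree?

Count: 7 vertices, 7 edges.
Vertex 4 has neighbors [1, 2], degree = 2.
Handshaking lemma: 2 * 7 = 14.
A tree on 7 vertices has 6 edges. This graph has 7 edges (1 extra). Not a tree.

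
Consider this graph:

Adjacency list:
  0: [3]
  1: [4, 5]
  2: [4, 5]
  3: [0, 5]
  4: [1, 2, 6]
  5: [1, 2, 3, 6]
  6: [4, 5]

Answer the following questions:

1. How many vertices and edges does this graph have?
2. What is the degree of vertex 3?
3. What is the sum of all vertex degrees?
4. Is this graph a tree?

Count: 7 vertices, 8 edges.
Vertex 3 has neighbors [0, 5], degree = 2.
Handshaking lemma: 2 * 8 = 16.
A tree on 7 vertices has 6 edges. This graph has 8 edges (2 extra). Not a tree.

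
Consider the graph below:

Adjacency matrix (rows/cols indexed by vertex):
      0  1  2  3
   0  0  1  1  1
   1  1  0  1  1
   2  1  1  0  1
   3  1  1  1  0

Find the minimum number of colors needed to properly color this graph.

The graph has a maximum clique of size 4 (lower bound on chromatic number).
A valid 4-coloring: {0: 0, 1: 1, 2: 2, 3: 3}.
Chromatic number = 4.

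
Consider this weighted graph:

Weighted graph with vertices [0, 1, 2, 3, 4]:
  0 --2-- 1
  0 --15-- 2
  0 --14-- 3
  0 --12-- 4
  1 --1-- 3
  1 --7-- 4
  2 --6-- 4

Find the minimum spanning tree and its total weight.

Applying Kruskal's algorithm (sort edges by weight, add if no cycle):
  Add (1,3) w=1
  Add (0,1) w=2
  Add (2,4) w=6
  Add (1,4) w=7
  Skip (0,4) w=12 (creates cycle)
  Skip (0,3) w=14 (creates cycle)
  Skip (0,2) w=15 (creates cycle)
MST weight = 16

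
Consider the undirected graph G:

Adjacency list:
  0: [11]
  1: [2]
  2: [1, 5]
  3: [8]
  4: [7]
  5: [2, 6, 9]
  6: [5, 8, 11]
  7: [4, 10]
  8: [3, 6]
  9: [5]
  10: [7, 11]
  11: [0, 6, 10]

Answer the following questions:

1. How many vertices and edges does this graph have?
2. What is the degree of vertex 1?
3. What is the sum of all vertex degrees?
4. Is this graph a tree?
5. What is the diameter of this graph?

Count: 12 vertices, 11 edges.
Vertex 1 has neighbors [2], degree = 1.
Handshaking lemma: 2 * 11 = 22.
A graph is a tree iff it is connected and has exactly n-1 edges. This graph is connected (all 12 vertices in one component) and has 12-1 = 11 edges. It is a tree.
Diameter (longest shortest path) = 7.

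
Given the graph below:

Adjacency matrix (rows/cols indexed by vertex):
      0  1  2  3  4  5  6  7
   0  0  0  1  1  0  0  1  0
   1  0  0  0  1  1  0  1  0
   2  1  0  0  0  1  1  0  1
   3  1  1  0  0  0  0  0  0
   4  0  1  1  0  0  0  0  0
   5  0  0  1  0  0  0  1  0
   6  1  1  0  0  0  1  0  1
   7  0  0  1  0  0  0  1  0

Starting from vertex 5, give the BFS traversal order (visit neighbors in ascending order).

BFS from vertex 5 (neighbors processed in ascending order):
Visit order: 5, 2, 6, 0, 4, 7, 1, 3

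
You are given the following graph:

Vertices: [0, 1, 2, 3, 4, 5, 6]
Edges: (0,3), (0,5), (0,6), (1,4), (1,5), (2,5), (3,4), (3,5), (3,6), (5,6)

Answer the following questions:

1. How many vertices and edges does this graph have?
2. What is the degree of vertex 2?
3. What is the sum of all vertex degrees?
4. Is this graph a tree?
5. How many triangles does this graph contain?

Count: 7 vertices, 10 edges.
Vertex 2 has neighbors [5], degree = 1.
Handshaking lemma: 2 * 10 = 20.
A tree on 7 vertices has 6 edges. This graph has 10 edges (4 extra). Not a tree.
Number of triangles = 4.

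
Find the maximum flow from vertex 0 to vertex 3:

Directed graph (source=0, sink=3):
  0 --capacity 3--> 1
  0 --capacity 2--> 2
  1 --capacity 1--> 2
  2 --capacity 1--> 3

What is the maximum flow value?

Computing max flow:
  Flow on (0->1): 1/3
  Flow on (1->2): 1/1
  Flow on (2->3): 1/1
Maximum flow = 1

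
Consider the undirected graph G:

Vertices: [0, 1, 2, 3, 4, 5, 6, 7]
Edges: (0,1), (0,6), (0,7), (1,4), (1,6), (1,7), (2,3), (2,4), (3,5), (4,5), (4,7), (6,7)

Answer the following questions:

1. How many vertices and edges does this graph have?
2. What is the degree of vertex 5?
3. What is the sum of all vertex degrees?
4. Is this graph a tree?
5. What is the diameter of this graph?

Count: 8 vertices, 12 edges.
Vertex 5 has neighbors [3, 4], degree = 2.
Handshaking lemma: 2 * 12 = 24.
A tree on 8 vertices has 7 edges. This graph has 12 edges (5 extra). Not a tree.
Diameter (longest shortest path) = 4.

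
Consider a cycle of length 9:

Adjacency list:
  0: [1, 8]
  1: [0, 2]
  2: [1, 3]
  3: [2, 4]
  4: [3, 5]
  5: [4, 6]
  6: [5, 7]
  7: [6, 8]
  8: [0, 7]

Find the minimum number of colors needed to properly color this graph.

This is an odd cycle (C_9). Odd cycles are not bipartite (any 2-coloring forces two adjacent vertices to match), and 3 colors suffice.
Chromatic number = 3.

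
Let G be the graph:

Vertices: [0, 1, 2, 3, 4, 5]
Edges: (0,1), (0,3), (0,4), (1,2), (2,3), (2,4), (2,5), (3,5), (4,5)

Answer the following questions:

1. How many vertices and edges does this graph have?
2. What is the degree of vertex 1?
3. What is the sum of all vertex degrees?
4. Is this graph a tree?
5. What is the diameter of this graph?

Count: 6 vertices, 9 edges.
Vertex 1 has neighbors [0, 2], degree = 2.
Handshaking lemma: 2 * 9 = 18.
A tree on 6 vertices has 5 edges. This graph has 9 edges (4 extra). Not a tree.
Diameter (longest shortest path) = 2.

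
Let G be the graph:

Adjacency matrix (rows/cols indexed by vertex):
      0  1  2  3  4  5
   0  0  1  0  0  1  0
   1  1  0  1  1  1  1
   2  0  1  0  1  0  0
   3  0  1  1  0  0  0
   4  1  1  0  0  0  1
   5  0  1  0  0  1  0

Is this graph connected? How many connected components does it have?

Checking connectivity: the graph has 1 connected component(s).
All vertices are reachable from each other. The graph IS connected.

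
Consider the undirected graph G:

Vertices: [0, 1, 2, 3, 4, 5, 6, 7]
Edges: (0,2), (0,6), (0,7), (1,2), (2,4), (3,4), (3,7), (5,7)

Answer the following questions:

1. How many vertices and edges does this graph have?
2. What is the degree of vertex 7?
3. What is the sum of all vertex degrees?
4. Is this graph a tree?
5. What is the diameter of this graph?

Count: 8 vertices, 8 edges.
Vertex 7 has neighbors [0, 3, 5], degree = 3.
Handshaking lemma: 2 * 8 = 16.
A tree on 8 vertices has 7 edges. This graph has 8 edges (1 extra). Not a tree.
Diameter (longest shortest path) = 4.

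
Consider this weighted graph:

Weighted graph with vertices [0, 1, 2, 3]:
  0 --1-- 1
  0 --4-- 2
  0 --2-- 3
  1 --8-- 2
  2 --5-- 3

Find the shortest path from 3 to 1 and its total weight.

Using Dijkstra's algorithm from vertex 3:
Shortest path: 3 -> 0 -> 1
Total weight: 2 + 1 = 3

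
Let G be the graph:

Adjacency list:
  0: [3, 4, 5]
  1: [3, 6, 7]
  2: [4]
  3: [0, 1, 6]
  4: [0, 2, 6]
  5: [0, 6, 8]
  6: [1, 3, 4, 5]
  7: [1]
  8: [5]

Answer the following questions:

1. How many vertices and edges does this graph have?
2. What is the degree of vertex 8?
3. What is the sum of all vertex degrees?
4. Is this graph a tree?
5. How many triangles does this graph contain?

Count: 9 vertices, 11 edges.
Vertex 8 has neighbors [5], degree = 1.
Handshaking lemma: 2 * 11 = 22.
A tree on 9 vertices has 8 edges. This graph has 11 edges (3 extra). Not a tree.
Number of triangles = 1.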